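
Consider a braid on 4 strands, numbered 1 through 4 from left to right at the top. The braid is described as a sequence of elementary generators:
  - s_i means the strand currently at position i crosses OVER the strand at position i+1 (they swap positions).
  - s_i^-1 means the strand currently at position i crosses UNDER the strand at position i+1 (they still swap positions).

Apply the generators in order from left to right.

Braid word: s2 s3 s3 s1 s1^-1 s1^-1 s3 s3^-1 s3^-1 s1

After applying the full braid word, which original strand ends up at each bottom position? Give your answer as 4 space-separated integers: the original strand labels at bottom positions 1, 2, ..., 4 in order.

Answer: 1 3 4 2

Derivation:
Gen 1 (s2): strand 2 crosses over strand 3. Perm now: [1 3 2 4]
Gen 2 (s3): strand 2 crosses over strand 4. Perm now: [1 3 4 2]
Gen 3 (s3): strand 4 crosses over strand 2. Perm now: [1 3 2 4]
Gen 4 (s1): strand 1 crosses over strand 3. Perm now: [3 1 2 4]
Gen 5 (s1^-1): strand 3 crosses under strand 1. Perm now: [1 3 2 4]
Gen 6 (s1^-1): strand 1 crosses under strand 3. Perm now: [3 1 2 4]
Gen 7 (s3): strand 2 crosses over strand 4. Perm now: [3 1 4 2]
Gen 8 (s3^-1): strand 4 crosses under strand 2. Perm now: [3 1 2 4]
Gen 9 (s3^-1): strand 2 crosses under strand 4. Perm now: [3 1 4 2]
Gen 10 (s1): strand 3 crosses over strand 1. Perm now: [1 3 4 2]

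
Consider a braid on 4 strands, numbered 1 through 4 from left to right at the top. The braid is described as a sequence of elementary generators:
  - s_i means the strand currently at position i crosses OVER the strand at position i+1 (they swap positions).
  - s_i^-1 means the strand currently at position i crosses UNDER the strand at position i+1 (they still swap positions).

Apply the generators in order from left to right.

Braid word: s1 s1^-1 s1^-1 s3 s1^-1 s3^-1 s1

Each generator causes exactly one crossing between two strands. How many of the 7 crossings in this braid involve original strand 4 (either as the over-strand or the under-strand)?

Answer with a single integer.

Gen 1: crossing 1x2. Involves strand 4? no. Count so far: 0
Gen 2: crossing 2x1. Involves strand 4? no. Count so far: 0
Gen 3: crossing 1x2. Involves strand 4? no. Count so far: 0
Gen 4: crossing 3x4. Involves strand 4? yes. Count so far: 1
Gen 5: crossing 2x1. Involves strand 4? no. Count so far: 1
Gen 6: crossing 4x3. Involves strand 4? yes. Count so far: 2
Gen 7: crossing 1x2. Involves strand 4? no. Count so far: 2

Answer: 2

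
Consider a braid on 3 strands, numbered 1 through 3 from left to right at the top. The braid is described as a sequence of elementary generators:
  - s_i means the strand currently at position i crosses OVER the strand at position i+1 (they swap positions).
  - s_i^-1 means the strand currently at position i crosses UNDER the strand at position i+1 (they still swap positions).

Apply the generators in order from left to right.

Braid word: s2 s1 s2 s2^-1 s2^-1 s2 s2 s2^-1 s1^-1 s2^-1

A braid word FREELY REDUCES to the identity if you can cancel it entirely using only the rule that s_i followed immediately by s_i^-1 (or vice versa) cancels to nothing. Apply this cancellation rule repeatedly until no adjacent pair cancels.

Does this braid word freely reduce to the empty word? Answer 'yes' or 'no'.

Answer: yes

Derivation:
Gen 1 (s2): push. Stack: [s2]
Gen 2 (s1): push. Stack: [s2 s1]
Gen 3 (s2): push. Stack: [s2 s1 s2]
Gen 4 (s2^-1): cancels prior s2. Stack: [s2 s1]
Gen 5 (s2^-1): push. Stack: [s2 s1 s2^-1]
Gen 6 (s2): cancels prior s2^-1. Stack: [s2 s1]
Gen 7 (s2): push. Stack: [s2 s1 s2]
Gen 8 (s2^-1): cancels prior s2. Stack: [s2 s1]
Gen 9 (s1^-1): cancels prior s1. Stack: [s2]
Gen 10 (s2^-1): cancels prior s2. Stack: []
Reduced word: (empty)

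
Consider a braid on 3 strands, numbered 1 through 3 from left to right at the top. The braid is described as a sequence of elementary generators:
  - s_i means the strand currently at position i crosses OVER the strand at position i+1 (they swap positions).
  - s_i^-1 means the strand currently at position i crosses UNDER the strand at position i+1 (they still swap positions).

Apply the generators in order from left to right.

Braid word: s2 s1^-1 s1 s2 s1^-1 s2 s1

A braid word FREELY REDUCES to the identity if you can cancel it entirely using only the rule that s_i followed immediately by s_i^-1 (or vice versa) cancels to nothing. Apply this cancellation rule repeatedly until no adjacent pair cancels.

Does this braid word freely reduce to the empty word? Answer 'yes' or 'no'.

Answer: no

Derivation:
Gen 1 (s2): push. Stack: [s2]
Gen 2 (s1^-1): push. Stack: [s2 s1^-1]
Gen 3 (s1): cancels prior s1^-1. Stack: [s2]
Gen 4 (s2): push. Stack: [s2 s2]
Gen 5 (s1^-1): push. Stack: [s2 s2 s1^-1]
Gen 6 (s2): push. Stack: [s2 s2 s1^-1 s2]
Gen 7 (s1): push. Stack: [s2 s2 s1^-1 s2 s1]
Reduced word: s2 s2 s1^-1 s2 s1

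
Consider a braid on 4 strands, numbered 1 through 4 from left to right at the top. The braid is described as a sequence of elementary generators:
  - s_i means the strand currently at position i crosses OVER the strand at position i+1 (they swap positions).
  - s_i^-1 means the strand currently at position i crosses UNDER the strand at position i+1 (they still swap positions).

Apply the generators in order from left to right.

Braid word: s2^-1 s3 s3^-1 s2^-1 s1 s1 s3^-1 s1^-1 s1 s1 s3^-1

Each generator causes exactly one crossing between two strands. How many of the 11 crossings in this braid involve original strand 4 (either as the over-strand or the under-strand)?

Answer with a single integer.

Answer: 4

Derivation:
Gen 1: crossing 2x3. Involves strand 4? no. Count so far: 0
Gen 2: crossing 2x4. Involves strand 4? yes. Count so far: 1
Gen 3: crossing 4x2. Involves strand 4? yes. Count so far: 2
Gen 4: crossing 3x2. Involves strand 4? no. Count so far: 2
Gen 5: crossing 1x2. Involves strand 4? no. Count so far: 2
Gen 6: crossing 2x1. Involves strand 4? no. Count so far: 2
Gen 7: crossing 3x4. Involves strand 4? yes. Count so far: 3
Gen 8: crossing 1x2. Involves strand 4? no. Count so far: 3
Gen 9: crossing 2x1. Involves strand 4? no. Count so far: 3
Gen 10: crossing 1x2. Involves strand 4? no. Count so far: 3
Gen 11: crossing 4x3. Involves strand 4? yes. Count so far: 4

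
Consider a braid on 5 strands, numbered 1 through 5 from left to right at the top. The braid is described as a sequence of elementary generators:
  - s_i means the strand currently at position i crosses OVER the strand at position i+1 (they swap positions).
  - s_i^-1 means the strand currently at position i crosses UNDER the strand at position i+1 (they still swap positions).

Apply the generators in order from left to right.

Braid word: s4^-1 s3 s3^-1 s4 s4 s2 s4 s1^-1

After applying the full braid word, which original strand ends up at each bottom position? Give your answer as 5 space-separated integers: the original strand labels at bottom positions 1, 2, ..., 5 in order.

Gen 1 (s4^-1): strand 4 crosses under strand 5. Perm now: [1 2 3 5 4]
Gen 2 (s3): strand 3 crosses over strand 5. Perm now: [1 2 5 3 4]
Gen 3 (s3^-1): strand 5 crosses under strand 3. Perm now: [1 2 3 5 4]
Gen 4 (s4): strand 5 crosses over strand 4. Perm now: [1 2 3 4 5]
Gen 5 (s4): strand 4 crosses over strand 5. Perm now: [1 2 3 5 4]
Gen 6 (s2): strand 2 crosses over strand 3. Perm now: [1 3 2 5 4]
Gen 7 (s4): strand 5 crosses over strand 4. Perm now: [1 3 2 4 5]
Gen 8 (s1^-1): strand 1 crosses under strand 3. Perm now: [3 1 2 4 5]

Answer: 3 1 2 4 5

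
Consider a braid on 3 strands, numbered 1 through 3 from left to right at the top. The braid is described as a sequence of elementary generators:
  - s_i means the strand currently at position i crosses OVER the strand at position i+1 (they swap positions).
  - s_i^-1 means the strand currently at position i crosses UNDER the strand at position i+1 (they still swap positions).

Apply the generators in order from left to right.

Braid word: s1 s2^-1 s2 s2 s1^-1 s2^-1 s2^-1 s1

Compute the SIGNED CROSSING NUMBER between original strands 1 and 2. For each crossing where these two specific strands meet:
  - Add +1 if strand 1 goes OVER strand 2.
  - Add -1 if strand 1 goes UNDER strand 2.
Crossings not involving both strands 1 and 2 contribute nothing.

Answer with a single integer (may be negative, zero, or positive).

Answer: 1

Derivation:
Gen 1: 1 over 2. Both 1&2? yes. Contrib: +1. Sum: 1
Gen 2: crossing 1x3. Both 1&2? no. Sum: 1
Gen 3: crossing 3x1. Both 1&2? no. Sum: 1
Gen 4: crossing 1x3. Both 1&2? no. Sum: 1
Gen 5: crossing 2x3. Both 1&2? no. Sum: 1
Gen 6: 2 under 1. Both 1&2? yes. Contrib: +1. Sum: 2
Gen 7: 1 under 2. Both 1&2? yes. Contrib: -1. Sum: 1
Gen 8: crossing 3x2. Both 1&2? no. Sum: 1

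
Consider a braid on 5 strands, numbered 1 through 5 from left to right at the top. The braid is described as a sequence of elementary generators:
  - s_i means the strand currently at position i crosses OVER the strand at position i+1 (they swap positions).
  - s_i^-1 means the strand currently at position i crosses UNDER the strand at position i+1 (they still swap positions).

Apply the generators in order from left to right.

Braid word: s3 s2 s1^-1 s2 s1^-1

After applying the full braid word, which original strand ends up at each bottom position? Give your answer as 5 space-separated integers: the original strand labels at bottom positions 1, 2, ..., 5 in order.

Answer: 2 4 1 3 5

Derivation:
Gen 1 (s3): strand 3 crosses over strand 4. Perm now: [1 2 4 3 5]
Gen 2 (s2): strand 2 crosses over strand 4. Perm now: [1 4 2 3 5]
Gen 3 (s1^-1): strand 1 crosses under strand 4. Perm now: [4 1 2 3 5]
Gen 4 (s2): strand 1 crosses over strand 2. Perm now: [4 2 1 3 5]
Gen 5 (s1^-1): strand 4 crosses under strand 2. Perm now: [2 4 1 3 5]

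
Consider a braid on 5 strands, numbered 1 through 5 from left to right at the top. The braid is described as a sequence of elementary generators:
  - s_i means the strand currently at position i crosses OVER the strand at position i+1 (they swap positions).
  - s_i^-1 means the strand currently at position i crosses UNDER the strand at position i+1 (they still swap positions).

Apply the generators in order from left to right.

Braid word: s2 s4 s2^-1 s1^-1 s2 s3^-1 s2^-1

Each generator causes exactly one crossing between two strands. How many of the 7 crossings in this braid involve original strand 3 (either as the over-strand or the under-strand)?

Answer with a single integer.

Answer: 4

Derivation:
Gen 1: crossing 2x3. Involves strand 3? yes. Count so far: 1
Gen 2: crossing 4x5. Involves strand 3? no. Count so far: 1
Gen 3: crossing 3x2. Involves strand 3? yes. Count so far: 2
Gen 4: crossing 1x2. Involves strand 3? no. Count so far: 2
Gen 5: crossing 1x3. Involves strand 3? yes. Count so far: 3
Gen 6: crossing 1x5. Involves strand 3? no. Count so far: 3
Gen 7: crossing 3x5. Involves strand 3? yes. Count so far: 4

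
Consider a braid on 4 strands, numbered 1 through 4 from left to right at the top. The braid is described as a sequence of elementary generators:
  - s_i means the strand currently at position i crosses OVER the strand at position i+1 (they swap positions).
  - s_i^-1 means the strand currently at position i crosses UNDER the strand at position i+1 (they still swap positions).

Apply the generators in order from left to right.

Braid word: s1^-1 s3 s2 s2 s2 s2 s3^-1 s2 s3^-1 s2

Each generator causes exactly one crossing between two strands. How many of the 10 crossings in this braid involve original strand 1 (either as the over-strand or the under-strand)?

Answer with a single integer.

Gen 1: crossing 1x2. Involves strand 1? yes. Count so far: 1
Gen 2: crossing 3x4. Involves strand 1? no. Count so far: 1
Gen 3: crossing 1x4. Involves strand 1? yes. Count so far: 2
Gen 4: crossing 4x1. Involves strand 1? yes. Count so far: 3
Gen 5: crossing 1x4. Involves strand 1? yes. Count so far: 4
Gen 6: crossing 4x1. Involves strand 1? yes. Count so far: 5
Gen 7: crossing 4x3. Involves strand 1? no. Count so far: 5
Gen 8: crossing 1x3. Involves strand 1? yes. Count so far: 6
Gen 9: crossing 1x4. Involves strand 1? yes. Count so far: 7
Gen 10: crossing 3x4. Involves strand 1? no. Count so far: 7

Answer: 7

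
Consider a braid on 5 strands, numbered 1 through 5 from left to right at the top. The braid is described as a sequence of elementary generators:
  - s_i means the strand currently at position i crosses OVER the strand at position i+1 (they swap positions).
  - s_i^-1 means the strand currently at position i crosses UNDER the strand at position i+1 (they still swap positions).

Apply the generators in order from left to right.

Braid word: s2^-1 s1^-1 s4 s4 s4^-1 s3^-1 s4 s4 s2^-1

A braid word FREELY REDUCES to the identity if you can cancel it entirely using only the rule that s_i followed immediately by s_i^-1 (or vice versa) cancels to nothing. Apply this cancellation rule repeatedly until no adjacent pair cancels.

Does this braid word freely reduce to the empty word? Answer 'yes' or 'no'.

Gen 1 (s2^-1): push. Stack: [s2^-1]
Gen 2 (s1^-1): push. Stack: [s2^-1 s1^-1]
Gen 3 (s4): push. Stack: [s2^-1 s1^-1 s4]
Gen 4 (s4): push. Stack: [s2^-1 s1^-1 s4 s4]
Gen 5 (s4^-1): cancels prior s4. Stack: [s2^-1 s1^-1 s4]
Gen 6 (s3^-1): push. Stack: [s2^-1 s1^-1 s4 s3^-1]
Gen 7 (s4): push. Stack: [s2^-1 s1^-1 s4 s3^-1 s4]
Gen 8 (s4): push. Stack: [s2^-1 s1^-1 s4 s3^-1 s4 s4]
Gen 9 (s2^-1): push. Stack: [s2^-1 s1^-1 s4 s3^-1 s4 s4 s2^-1]
Reduced word: s2^-1 s1^-1 s4 s3^-1 s4 s4 s2^-1

Answer: no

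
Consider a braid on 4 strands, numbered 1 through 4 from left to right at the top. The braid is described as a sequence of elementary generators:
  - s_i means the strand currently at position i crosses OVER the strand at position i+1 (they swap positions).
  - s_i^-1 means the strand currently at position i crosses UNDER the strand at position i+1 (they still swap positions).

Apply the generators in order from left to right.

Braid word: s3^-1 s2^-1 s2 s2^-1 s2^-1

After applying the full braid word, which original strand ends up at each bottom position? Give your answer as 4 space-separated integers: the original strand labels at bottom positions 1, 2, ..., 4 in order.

Gen 1 (s3^-1): strand 3 crosses under strand 4. Perm now: [1 2 4 3]
Gen 2 (s2^-1): strand 2 crosses under strand 4. Perm now: [1 4 2 3]
Gen 3 (s2): strand 4 crosses over strand 2. Perm now: [1 2 4 3]
Gen 4 (s2^-1): strand 2 crosses under strand 4. Perm now: [1 4 2 3]
Gen 5 (s2^-1): strand 4 crosses under strand 2. Perm now: [1 2 4 3]

Answer: 1 2 4 3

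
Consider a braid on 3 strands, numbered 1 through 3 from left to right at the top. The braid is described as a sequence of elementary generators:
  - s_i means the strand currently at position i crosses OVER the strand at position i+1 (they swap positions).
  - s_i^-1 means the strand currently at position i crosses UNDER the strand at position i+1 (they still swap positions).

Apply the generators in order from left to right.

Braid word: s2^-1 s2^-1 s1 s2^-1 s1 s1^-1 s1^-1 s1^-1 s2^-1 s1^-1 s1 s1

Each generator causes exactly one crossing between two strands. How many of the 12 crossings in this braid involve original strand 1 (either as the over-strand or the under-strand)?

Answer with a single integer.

Answer: 6

Derivation:
Gen 1: crossing 2x3. Involves strand 1? no. Count so far: 0
Gen 2: crossing 3x2. Involves strand 1? no. Count so far: 0
Gen 3: crossing 1x2. Involves strand 1? yes. Count so far: 1
Gen 4: crossing 1x3. Involves strand 1? yes. Count so far: 2
Gen 5: crossing 2x3. Involves strand 1? no. Count so far: 2
Gen 6: crossing 3x2. Involves strand 1? no. Count so far: 2
Gen 7: crossing 2x3. Involves strand 1? no. Count so far: 2
Gen 8: crossing 3x2. Involves strand 1? no. Count so far: 2
Gen 9: crossing 3x1. Involves strand 1? yes. Count so far: 3
Gen 10: crossing 2x1. Involves strand 1? yes. Count so far: 4
Gen 11: crossing 1x2. Involves strand 1? yes. Count so far: 5
Gen 12: crossing 2x1. Involves strand 1? yes. Count so far: 6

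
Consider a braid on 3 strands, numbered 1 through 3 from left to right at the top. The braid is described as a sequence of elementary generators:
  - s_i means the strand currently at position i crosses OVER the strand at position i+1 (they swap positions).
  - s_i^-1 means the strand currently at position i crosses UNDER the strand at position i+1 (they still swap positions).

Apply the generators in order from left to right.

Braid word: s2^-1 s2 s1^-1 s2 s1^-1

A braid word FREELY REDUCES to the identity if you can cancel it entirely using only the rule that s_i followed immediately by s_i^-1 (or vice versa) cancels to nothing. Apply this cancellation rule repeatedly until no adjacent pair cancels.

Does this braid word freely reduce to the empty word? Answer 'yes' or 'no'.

Answer: no

Derivation:
Gen 1 (s2^-1): push. Stack: [s2^-1]
Gen 2 (s2): cancels prior s2^-1. Stack: []
Gen 3 (s1^-1): push. Stack: [s1^-1]
Gen 4 (s2): push. Stack: [s1^-1 s2]
Gen 5 (s1^-1): push. Stack: [s1^-1 s2 s1^-1]
Reduced word: s1^-1 s2 s1^-1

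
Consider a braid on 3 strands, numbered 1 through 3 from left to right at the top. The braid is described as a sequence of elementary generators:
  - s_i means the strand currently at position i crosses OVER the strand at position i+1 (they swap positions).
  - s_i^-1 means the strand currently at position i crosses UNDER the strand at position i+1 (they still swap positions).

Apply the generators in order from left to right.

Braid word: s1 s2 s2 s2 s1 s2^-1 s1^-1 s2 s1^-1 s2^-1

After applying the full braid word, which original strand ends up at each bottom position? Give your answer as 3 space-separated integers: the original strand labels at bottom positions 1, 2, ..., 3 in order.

Answer: 2 3 1

Derivation:
Gen 1 (s1): strand 1 crosses over strand 2. Perm now: [2 1 3]
Gen 2 (s2): strand 1 crosses over strand 3. Perm now: [2 3 1]
Gen 3 (s2): strand 3 crosses over strand 1. Perm now: [2 1 3]
Gen 4 (s2): strand 1 crosses over strand 3. Perm now: [2 3 1]
Gen 5 (s1): strand 2 crosses over strand 3. Perm now: [3 2 1]
Gen 6 (s2^-1): strand 2 crosses under strand 1. Perm now: [3 1 2]
Gen 7 (s1^-1): strand 3 crosses under strand 1. Perm now: [1 3 2]
Gen 8 (s2): strand 3 crosses over strand 2. Perm now: [1 2 3]
Gen 9 (s1^-1): strand 1 crosses under strand 2. Perm now: [2 1 3]
Gen 10 (s2^-1): strand 1 crosses under strand 3. Perm now: [2 3 1]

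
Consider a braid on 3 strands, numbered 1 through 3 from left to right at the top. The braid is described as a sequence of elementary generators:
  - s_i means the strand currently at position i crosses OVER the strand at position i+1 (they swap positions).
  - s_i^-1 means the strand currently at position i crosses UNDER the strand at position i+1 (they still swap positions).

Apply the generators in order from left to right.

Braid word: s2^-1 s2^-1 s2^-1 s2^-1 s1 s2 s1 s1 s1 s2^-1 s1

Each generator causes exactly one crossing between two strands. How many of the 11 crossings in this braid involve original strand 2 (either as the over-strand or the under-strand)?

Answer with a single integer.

Answer: 9

Derivation:
Gen 1: crossing 2x3. Involves strand 2? yes. Count so far: 1
Gen 2: crossing 3x2. Involves strand 2? yes. Count so far: 2
Gen 3: crossing 2x3. Involves strand 2? yes. Count so far: 3
Gen 4: crossing 3x2. Involves strand 2? yes. Count so far: 4
Gen 5: crossing 1x2. Involves strand 2? yes. Count so far: 5
Gen 6: crossing 1x3. Involves strand 2? no. Count so far: 5
Gen 7: crossing 2x3. Involves strand 2? yes. Count so far: 6
Gen 8: crossing 3x2. Involves strand 2? yes. Count so far: 7
Gen 9: crossing 2x3. Involves strand 2? yes. Count so far: 8
Gen 10: crossing 2x1. Involves strand 2? yes. Count so far: 9
Gen 11: crossing 3x1. Involves strand 2? no. Count so far: 9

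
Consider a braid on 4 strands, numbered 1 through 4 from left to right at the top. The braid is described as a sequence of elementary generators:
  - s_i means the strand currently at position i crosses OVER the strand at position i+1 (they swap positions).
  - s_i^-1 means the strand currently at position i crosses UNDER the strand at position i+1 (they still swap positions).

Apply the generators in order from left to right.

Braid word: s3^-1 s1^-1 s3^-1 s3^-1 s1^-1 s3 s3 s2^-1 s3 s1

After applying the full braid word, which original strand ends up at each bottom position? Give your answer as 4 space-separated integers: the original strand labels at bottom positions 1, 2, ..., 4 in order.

Answer: 4 1 3 2

Derivation:
Gen 1 (s3^-1): strand 3 crosses under strand 4. Perm now: [1 2 4 3]
Gen 2 (s1^-1): strand 1 crosses under strand 2. Perm now: [2 1 4 3]
Gen 3 (s3^-1): strand 4 crosses under strand 3. Perm now: [2 1 3 4]
Gen 4 (s3^-1): strand 3 crosses under strand 4. Perm now: [2 1 4 3]
Gen 5 (s1^-1): strand 2 crosses under strand 1. Perm now: [1 2 4 3]
Gen 6 (s3): strand 4 crosses over strand 3. Perm now: [1 2 3 4]
Gen 7 (s3): strand 3 crosses over strand 4. Perm now: [1 2 4 3]
Gen 8 (s2^-1): strand 2 crosses under strand 4. Perm now: [1 4 2 3]
Gen 9 (s3): strand 2 crosses over strand 3. Perm now: [1 4 3 2]
Gen 10 (s1): strand 1 crosses over strand 4. Perm now: [4 1 3 2]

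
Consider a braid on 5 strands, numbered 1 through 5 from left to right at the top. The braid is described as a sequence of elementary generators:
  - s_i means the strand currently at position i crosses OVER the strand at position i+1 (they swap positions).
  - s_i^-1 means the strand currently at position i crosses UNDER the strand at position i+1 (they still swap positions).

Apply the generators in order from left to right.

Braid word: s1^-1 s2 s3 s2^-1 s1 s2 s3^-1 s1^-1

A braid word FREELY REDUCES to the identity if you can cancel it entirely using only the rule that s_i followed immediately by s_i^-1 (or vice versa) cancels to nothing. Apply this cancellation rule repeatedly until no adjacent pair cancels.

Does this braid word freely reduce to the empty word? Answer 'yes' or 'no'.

Gen 1 (s1^-1): push. Stack: [s1^-1]
Gen 2 (s2): push. Stack: [s1^-1 s2]
Gen 3 (s3): push. Stack: [s1^-1 s2 s3]
Gen 4 (s2^-1): push. Stack: [s1^-1 s2 s3 s2^-1]
Gen 5 (s1): push. Stack: [s1^-1 s2 s3 s2^-1 s1]
Gen 6 (s2): push. Stack: [s1^-1 s2 s3 s2^-1 s1 s2]
Gen 7 (s3^-1): push. Stack: [s1^-1 s2 s3 s2^-1 s1 s2 s3^-1]
Gen 8 (s1^-1): push. Stack: [s1^-1 s2 s3 s2^-1 s1 s2 s3^-1 s1^-1]
Reduced word: s1^-1 s2 s3 s2^-1 s1 s2 s3^-1 s1^-1

Answer: no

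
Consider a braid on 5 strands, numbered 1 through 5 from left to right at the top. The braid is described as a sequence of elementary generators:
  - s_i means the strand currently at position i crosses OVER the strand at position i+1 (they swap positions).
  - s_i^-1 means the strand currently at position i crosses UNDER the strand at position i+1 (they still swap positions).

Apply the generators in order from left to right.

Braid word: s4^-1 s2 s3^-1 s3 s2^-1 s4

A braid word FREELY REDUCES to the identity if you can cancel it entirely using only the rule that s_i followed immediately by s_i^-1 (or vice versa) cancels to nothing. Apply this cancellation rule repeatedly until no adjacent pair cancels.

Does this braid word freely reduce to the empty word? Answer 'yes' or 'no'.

Answer: yes

Derivation:
Gen 1 (s4^-1): push. Stack: [s4^-1]
Gen 2 (s2): push. Stack: [s4^-1 s2]
Gen 3 (s3^-1): push. Stack: [s4^-1 s2 s3^-1]
Gen 4 (s3): cancels prior s3^-1. Stack: [s4^-1 s2]
Gen 5 (s2^-1): cancels prior s2. Stack: [s4^-1]
Gen 6 (s4): cancels prior s4^-1. Stack: []
Reduced word: (empty)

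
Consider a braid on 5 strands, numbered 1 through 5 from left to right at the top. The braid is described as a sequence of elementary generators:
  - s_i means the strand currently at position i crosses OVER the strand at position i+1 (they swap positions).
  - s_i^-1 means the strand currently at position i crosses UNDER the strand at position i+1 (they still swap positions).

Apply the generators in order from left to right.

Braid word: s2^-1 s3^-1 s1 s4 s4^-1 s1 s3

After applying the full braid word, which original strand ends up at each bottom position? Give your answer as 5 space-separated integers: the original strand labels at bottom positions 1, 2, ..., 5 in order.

Answer: 1 3 2 4 5

Derivation:
Gen 1 (s2^-1): strand 2 crosses under strand 3. Perm now: [1 3 2 4 5]
Gen 2 (s3^-1): strand 2 crosses under strand 4. Perm now: [1 3 4 2 5]
Gen 3 (s1): strand 1 crosses over strand 3. Perm now: [3 1 4 2 5]
Gen 4 (s4): strand 2 crosses over strand 5. Perm now: [3 1 4 5 2]
Gen 5 (s4^-1): strand 5 crosses under strand 2. Perm now: [3 1 4 2 5]
Gen 6 (s1): strand 3 crosses over strand 1. Perm now: [1 3 4 2 5]
Gen 7 (s3): strand 4 crosses over strand 2. Perm now: [1 3 2 4 5]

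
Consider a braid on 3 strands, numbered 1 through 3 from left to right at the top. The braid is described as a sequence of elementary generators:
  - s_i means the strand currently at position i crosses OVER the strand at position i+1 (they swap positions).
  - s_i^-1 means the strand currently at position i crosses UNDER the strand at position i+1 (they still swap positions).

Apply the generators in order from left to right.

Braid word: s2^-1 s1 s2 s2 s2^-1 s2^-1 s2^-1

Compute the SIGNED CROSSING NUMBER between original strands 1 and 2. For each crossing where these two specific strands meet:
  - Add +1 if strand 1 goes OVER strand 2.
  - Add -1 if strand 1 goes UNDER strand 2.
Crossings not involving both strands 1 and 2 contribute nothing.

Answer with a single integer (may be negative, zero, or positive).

Gen 1: crossing 2x3. Both 1&2? no. Sum: 0
Gen 2: crossing 1x3. Both 1&2? no. Sum: 0
Gen 3: 1 over 2. Both 1&2? yes. Contrib: +1. Sum: 1
Gen 4: 2 over 1. Both 1&2? yes. Contrib: -1. Sum: 0
Gen 5: 1 under 2. Both 1&2? yes. Contrib: -1. Sum: -1
Gen 6: 2 under 1. Both 1&2? yes. Contrib: +1. Sum: 0
Gen 7: 1 under 2. Both 1&2? yes. Contrib: -1. Sum: -1

Answer: -1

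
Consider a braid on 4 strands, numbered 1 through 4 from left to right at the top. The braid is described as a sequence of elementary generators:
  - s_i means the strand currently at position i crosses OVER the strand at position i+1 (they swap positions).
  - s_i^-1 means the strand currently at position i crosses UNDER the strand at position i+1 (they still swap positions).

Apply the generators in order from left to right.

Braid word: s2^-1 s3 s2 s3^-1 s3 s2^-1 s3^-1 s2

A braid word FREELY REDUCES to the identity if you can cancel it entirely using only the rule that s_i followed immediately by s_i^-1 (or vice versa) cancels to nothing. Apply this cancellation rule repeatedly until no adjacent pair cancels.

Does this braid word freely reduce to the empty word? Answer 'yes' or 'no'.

Gen 1 (s2^-1): push. Stack: [s2^-1]
Gen 2 (s3): push. Stack: [s2^-1 s3]
Gen 3 (s2): push. Stack: [s2^-1 s3 s2]
Gen 4 (s3^-1): push. Stack: [s2^-1 s3 s2 s3^-1]
Gen 5 (s3): cancels prior s3^-1. Stack: [s2^-1 s3 s2]
Gen 6 (s2^-1): cancels prior s2. Stack: [s2^-1 s3]
Gen 7 (s3^-1): cancels prior s3. Stack: [s2^-1]
Gen 8 (s2): cancels prior s2^-1. Stack: []
Reduced word: (empty)

Answer: yes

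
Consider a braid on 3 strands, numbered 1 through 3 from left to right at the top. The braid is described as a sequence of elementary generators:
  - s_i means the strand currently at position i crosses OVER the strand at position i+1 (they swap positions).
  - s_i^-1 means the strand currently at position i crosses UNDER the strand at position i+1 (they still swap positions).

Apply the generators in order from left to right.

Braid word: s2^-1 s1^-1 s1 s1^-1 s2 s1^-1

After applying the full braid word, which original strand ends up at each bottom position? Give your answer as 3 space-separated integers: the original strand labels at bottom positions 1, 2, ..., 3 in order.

Gen 1 (s2^-1): strand 2 crosses under strand 3. Perm now: [1 3 2]
Gen 2 (s1^-1): strand 1 crosses under strand 3. Perm now: [3 1 2]
Gen 3 (s1): strand 3 crosses over strand 1. Perm now: [1 3 2]
Gen 4 (s1^-1): strand 1 crosses under strand 3. Perm now: [3 1 2]
Gen 5 (s2): strand 1 crosses over strand 2. Perm now: [3 2 1]
Gen 6 (s1^-1): strand 3 crosses under strand 2. Perm now: [2 3 1]

Answer: 2 3 1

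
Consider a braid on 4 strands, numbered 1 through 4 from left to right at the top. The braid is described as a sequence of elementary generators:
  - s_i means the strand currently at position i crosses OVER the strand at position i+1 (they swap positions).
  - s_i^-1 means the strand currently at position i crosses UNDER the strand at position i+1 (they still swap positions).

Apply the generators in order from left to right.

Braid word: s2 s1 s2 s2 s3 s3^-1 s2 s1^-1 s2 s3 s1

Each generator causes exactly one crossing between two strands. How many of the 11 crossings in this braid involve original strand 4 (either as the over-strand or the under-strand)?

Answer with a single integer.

Gen 1: crossing 2x3. Involves strand 4? no. Count so far: 0
Gen 2: crossing 1x3. Involves strand 4? no. Count so far: 0
Gen 3: crossing 1x2. Involves strand 4? no. Count so far: 0
Gen 4: crossing 2x1. Involves strand 4? no. Count so far: 0
Gen 5: crossing 2x4. Involves strand 4? yes. Count so far: 1
Gen 6: crossing 4x2. Involves strand 4? yes. Count so far: 2
Gen 7: crossing 1x2. Involves strand 4? no. Count so far: 2
Gen 8: crossing 3x2. Involves strand 4? no. Count so far: 2
Gen 9: crossing 3x1. Involves strand 4? no. Count so far: 2
Gen 10: crossing 3x4. Involves strand 4? yes. Count so far: 3
Gen 11: crossing 2x1. Involves strand 4? no. Count so far: 3

Answer: 3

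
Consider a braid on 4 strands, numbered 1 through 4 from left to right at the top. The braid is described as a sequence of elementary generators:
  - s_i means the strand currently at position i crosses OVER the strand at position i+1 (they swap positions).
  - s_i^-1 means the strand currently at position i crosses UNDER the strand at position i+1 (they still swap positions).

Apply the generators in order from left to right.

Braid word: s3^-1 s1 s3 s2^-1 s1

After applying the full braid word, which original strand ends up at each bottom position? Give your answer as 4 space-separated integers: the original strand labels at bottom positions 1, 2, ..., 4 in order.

Answer: 3 2 1 4

Derivation:
Gen 1 (s3^-1): strand 3 crosses under strand 4. Perm now: [1 2 4 3]
Gen 2 (s1): strand 1 crosses over strand 2. Perm now: [2 1 4 3]
Gen 3 (s3): strand 4 crosses over strand 3. Perm now: [2 1 3 4]
Gen 4 (s2^-1): strand 1 crosses under strand 3. Perm now: [2 3 1 4]
Gen 5 (s1): strand 2 crosses over strand 3. Perm now: [3 2 1 4]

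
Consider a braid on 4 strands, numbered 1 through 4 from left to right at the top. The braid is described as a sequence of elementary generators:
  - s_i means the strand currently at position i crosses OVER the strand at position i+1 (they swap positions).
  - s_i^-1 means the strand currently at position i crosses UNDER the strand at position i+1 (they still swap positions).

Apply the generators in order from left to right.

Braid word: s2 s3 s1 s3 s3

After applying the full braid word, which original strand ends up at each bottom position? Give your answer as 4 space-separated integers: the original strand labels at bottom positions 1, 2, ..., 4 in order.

Gen 1 (s2): strand 2 crosses over strand 3. Perm now: [1 3 2 4]
Gen 2 (s3): strand 2 crosses over strand 4. Perm now: [1 3 4 2]
Gen 3 (s1): strand 1 crosses over strand 3. Perm now: [3 1 4 2]
Gen 4 (s3): strand 4 crosses over strand 2. Perm now: [3 1 2 4]
Gen 5 (s3): strand 2 crosses over strand 4. Perm now: [3 1 4 2]

Answer: 3 1 4 2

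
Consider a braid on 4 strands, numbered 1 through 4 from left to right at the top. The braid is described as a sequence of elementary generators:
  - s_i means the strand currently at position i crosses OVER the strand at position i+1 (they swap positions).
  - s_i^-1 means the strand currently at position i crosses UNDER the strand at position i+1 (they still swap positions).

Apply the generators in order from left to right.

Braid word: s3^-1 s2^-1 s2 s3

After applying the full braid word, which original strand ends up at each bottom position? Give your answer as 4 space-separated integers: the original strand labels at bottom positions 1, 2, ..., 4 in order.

Gen 1 (s3^-1): strand 3 crosses under strand 4. Perm now: [1 2 4 3]
Gen 2 (s2^-1): strand 2 crosses under strand 4. Perm now: [1 4 2 3]
Gen 3 (s2): strand 4 crosses over strand 2. Perm now: [1 2 4 3]
Gen 4 (s3): strand 4 crosses over strand 3. Perm now: [1 2 3 4]

Answer: 1 2 3 4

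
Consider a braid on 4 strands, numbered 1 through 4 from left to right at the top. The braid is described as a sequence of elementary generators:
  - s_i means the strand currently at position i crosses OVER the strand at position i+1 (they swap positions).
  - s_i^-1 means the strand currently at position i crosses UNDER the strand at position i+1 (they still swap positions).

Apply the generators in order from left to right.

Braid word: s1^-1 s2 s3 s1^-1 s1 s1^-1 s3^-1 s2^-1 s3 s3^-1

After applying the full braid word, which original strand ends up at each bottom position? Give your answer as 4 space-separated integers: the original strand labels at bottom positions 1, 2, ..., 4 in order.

Gen 1 (s1^-1): strand 1 crosses under strand 2. Perm now: [2 1 3 4]
Gen 2 (s2): strand 1 crosses over strand 3. Perm now: [2 3 1 4]
Gen 3 (s3): strand 1 crosses over strand 4. Perm now: [2 3 4 1]
Gen 4 (s1^-1): strand 2 crosses under strand 3. Perm now: [3 2 4 1]
Gen 5 (s1): strand 3 crosses over strand 2. Perm now: [2 3 4 1]
Gen 6 (s1^-1): strand 2 crosses under strand 3. Perm now: [3 2 4 1]
Gen 7 (s3^-1): strand 4 crosses under strand 1. Perm now: [3 2 1 4]
Gen 8 (s2^-1): strand 2 crosses under strand 1. Perm now: [3 1 2 4]
Gen 9 (s3): strand 2 crosses over strand 4. Perm now: [3 1 4 2]
Gen 10 (s3^-1): strand 4 crosses under strand 2. Perm now: [3 1 2 4]

Answer: 3 1 2 4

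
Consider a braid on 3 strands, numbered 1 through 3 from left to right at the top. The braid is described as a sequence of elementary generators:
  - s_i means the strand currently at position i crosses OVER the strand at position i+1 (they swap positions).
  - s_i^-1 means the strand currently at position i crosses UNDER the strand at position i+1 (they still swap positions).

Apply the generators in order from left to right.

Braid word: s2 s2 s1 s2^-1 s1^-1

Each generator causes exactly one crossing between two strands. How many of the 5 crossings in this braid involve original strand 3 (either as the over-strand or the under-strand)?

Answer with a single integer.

Answer: 4

Derivation:
Gen 1: crossing 2x3. Involves strand 3? yes. Count so far: 1
Gen 2: crossing 3x2. Involves strand 3? yes. Count so far: 2
Gen 3: crossing 1x2. Involves strand 3? no. Count so far: 2
Gen 4: crossing 1x3. Involves strand 3? yes. Count so far: 3
Gen 5: crossing 2x3. Involves strand 3? yes. Count so far: 4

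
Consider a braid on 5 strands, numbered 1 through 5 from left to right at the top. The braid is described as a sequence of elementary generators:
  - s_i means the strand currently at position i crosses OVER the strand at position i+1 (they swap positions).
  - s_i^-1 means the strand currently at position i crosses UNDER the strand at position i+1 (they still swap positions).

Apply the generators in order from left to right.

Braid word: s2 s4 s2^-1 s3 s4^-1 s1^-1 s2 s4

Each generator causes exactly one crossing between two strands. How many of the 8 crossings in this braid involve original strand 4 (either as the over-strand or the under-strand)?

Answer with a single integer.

Answer: 3

Derivation:
Gen 1: crossing 2x3. Involves strand 4? no. Count so far: 0
Gen 2: crossing 4x5. Involves strand 4? yes. Count so far: 1
Gen 3: crossing 3x2. Involves strand 4? no. Count so far: 1
Gen 4: crossing 3x5. Involves strand 4? no. Count so far: 1
Gen 5: crossing 3x4. Involves strand 4? yes. Count so far: 2
Gen 6: crossing 1x2. Involves strand 4? no. Count so far: 2
Gen 7: crossing 1x5. Involves strand 4? no. Count so far: 2
Gen 8: crossing 4x3. Involves strand 4? yes. Count so far: 3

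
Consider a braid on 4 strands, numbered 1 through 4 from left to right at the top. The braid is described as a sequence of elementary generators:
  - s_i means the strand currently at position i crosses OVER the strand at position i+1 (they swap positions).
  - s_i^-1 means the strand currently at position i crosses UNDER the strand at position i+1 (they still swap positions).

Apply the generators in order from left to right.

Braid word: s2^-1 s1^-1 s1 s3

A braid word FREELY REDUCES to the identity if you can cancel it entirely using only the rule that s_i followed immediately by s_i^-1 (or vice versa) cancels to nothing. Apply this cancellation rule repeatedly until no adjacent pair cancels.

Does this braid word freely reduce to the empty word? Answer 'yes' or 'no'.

Gen 1 (s2^-1): push. Stack: [s2^-1]
Gen 2 (s1^-1): push. Stack: [s2^-1 s1^-1]
Gen 3 (s1): cancels prior s1^-1. Stack: [s2^-1]
Gen 4 (s3): push. Stack: [s2^-1 s3]
Reduced word: s2^-1 s3

Answer: no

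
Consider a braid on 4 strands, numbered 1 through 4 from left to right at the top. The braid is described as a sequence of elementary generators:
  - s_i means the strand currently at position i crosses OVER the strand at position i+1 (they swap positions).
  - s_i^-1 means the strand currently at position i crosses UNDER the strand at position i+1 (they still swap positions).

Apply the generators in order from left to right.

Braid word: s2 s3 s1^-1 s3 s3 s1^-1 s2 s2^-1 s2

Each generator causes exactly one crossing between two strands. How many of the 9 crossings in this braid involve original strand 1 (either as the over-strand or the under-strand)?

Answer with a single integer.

Gen 1: crossing 2x3. Involves strand 1? no. Count so far: 0
Gen 2: crossing 2x4. Involves strand 1? no. Count so far: 0
Gen 3: crossing 1x3. Involves strand 1? yes. Count so far: 1
Gen 4: crossing 4x2. Involves strand 1? no. Count so far: 1
Gen 5: crossing 2x4. Involves strand 1? no. Count so far: 1
Gen 6: crossing 3x1. Involves strand 1? yes. Count so far: 2
Gen 7: crossing 3x4. Involves strand 1? no. Count so far: 2
Gen 8: crossing 4x3. Involves strand 1? no. Count so far: 2
Gen 9: crossing 3x4. Involves strand 1? no. Count so far: 2

Answer: 2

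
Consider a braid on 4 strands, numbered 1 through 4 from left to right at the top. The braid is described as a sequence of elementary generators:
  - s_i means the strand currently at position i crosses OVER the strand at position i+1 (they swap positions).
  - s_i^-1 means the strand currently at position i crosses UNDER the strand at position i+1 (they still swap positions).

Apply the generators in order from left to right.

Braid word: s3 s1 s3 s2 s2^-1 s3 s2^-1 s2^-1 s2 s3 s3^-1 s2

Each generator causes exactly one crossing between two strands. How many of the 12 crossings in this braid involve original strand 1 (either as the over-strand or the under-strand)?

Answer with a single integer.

Gen 1: crossing 3x4. Involves strand 1? no. Count so far: 0
Gen 2: crossing 1x2. Involves strand 1? yes. Count so far: 1
Gen 3: crossing 4x3. Involves strand 1? no. Count so far: 1
Gen 4: crossing 1x3. Involves strand 1? yes. Count so far: 2
Gen 5: crossing 3x1. Involves strand 1? yes. Count so far: 3
Gen 6: crossing 3x4. Involves strand 1? no. Count so far: 3
Gen 7: crossing 1x4. Involves strand 1? yes. Count so far: 4
Gen 8: crossing 4x1. Involves strand 1? yes. Count so far: 5
Gen 9: crossing 1x4. Involves strand 1? yes. Count so far: 6
Gen 10: crossing 1x3. Involves strand 1? yes. Count so far: 7
Gen 11: crossing 3x1. Involves strand 1? yes. Count so far: 8
Gen 12: crossing 4x1. Involves strand 1? yes. Count so far: 9

Answer: 9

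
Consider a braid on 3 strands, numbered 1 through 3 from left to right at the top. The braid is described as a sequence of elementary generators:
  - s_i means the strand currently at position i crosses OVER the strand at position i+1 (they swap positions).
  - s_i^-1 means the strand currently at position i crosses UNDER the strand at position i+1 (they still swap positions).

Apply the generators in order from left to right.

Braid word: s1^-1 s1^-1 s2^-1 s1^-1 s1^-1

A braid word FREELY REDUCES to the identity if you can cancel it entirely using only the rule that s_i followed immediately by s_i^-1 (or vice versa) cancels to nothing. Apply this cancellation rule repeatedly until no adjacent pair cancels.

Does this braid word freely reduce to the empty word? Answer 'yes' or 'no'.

Answer: no

Derivation:
Gen 1 (s1^-1): push. Stack: [s1^-1]
Gen 2 (s1^-1): push. Stack: [s1^-1 s1^-1]
Gen 3 (s2^-1): push. Stack: [s1^-1 s1^-1 s2^-1]
Gen 4 (s1^-1): push. Stack: [s1^-1 s1^-1 s2^-1 s1^-1]
Gen 5 (s1^-1): push. Stack: [s1^-1 s1^-1 s2^-1 s1^-1 s1^-1]
Reduced word: s1^-1 s1^-1 s2^-1 s1^-1 s1^-1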